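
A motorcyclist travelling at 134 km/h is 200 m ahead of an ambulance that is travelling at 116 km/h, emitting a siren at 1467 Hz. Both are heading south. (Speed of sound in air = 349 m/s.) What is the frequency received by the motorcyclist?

1444 Hz

116 km/h = 32.22 m/s; 134 km/h = 37.22 m/s.
The motorcyclist is ahead, so the ambulance is moving toward it while the motorcyclist is moving away from the ambulance.
With source approaching and observer receding, f' = f · (v − v_o)/(v − v_s).
f' = 1467 × (349 − 37.22)/(349 − 32.22) = 1467 × 311.78/316.78 ≈ 1444 Hz.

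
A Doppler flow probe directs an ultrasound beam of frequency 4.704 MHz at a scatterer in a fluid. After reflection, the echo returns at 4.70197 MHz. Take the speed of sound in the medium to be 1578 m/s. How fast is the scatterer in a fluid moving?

0.34 m/s

Double Doppler shift off a moving reflector: f₂ = f₀ · (v + u)/(v − u) (u > 0 toward emitter).
Rearranging, u = v · (f₂ − f₀)/(f₂ + f₀) = 1578 × -0.00203/9.40597 ≈ -0.34 m/s.
So the scatterer in a fluid is moving at 0.34 m/s away from the emitter.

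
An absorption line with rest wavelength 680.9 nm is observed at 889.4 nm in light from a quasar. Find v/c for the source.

0.261

λ'/λ₀ = 1.3062 > 1 (redshift), so the source is receding.
λ'/λ₀ = √((1 + β)/(1 − β)) for a receding source ⇒ β = (r² − 1)/(r² + 1) with r = λ'/λ₀.
β = (1.7062 − 1)/(1.7062 + 1) ≈ 0.261.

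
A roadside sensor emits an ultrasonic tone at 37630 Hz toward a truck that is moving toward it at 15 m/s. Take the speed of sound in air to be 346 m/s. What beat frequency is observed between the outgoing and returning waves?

3411 Hz

The truck first receives the wave as a moving observer: f₁ = f₀ · (v + u)/v = 37630 × (346 + 15)/346 ≈ 39261 Hz.
The reflection then acts as a moving source: f₂ = f₁ · v/(v − u) ≈ 41041 Hz.
Beat frequency: |f₂ − f₀| = 2u·f₀/(v − u) = 2 × 15 × 37630/331 ≈ 3411 Hz.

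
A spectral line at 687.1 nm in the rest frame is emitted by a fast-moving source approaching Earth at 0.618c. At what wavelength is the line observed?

Relativistic Doppler for wavelength: λ' = λ₀ · √((1 − β)/(1 + β)).
λ' = 687.1 × √(0.3820/1.6180) = 687.1 × 0.48589 ≈ 333.9 nm.

333.9 nm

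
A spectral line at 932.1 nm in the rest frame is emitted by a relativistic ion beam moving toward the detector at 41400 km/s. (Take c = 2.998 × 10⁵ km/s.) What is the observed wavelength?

811.2 nm

β = v/c = 41400/299800 = 0.1381.
Relativistic Doppler for wavelength: λ' = λ₀ · √((1 − β)/(1 + β)).
λ' = 932.1 × √(0.8619/1.1381) = 932.1 × 0.87025 ≈ 811.2 nm.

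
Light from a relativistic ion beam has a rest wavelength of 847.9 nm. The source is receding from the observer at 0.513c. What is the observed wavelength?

1494.5 nm

Relativistic Doppler for wavelength: λ' = λ₀ · √((1 + β)/(1 − β)).
λ' = 847.9 × √(1.5130/0.4870) = 847.9 × 1.76260 ≈ 1494.5 nm.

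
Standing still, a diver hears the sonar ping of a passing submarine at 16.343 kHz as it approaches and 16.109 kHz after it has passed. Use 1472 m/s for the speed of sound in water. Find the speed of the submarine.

f₁/f₂ = (v + v_s)/(v − v_s), so v_s = v · (f₁ − f₂)/(f₁ + f₂).
v_s = 1472 × (16.343 − 16.109)/(16.343 + 16.109) = 1472 × 0.234/32.452 ≈ 10.6 m/s.

10.6 m/s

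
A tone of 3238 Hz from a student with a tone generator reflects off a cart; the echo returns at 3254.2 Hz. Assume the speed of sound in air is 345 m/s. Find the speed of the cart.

Double Doppler shift off a moving reflector: f₂ = f₀ · (v + u)/(v − u) (u > 0 toward emitter).
Rearranging, u = v · (f₂ − f₀)/(f₂ + f₀) = 345 × 16.2/6492.2 ≈ 0.86 m/s.
So the cart is moving at 0.86 m/s toward the emitter.

0.86 m/s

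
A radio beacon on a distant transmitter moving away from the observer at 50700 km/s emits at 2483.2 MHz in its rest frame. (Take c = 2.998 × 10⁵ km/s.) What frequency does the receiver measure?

2093.4 MHz

β = v/c = 50700/299800 = 0.1691.
Relativistic Doppler for frequency: f' = f₀ · √((1 − β)/(1 + β)).
f' = 2483.2 × √(0.8309/1.1691) = 2483.2 × 0.84303 ≈ 2093.4 MHz.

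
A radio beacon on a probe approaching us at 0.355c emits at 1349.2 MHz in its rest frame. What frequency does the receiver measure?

Relativistic Doppler for frequency: f' = f₀ · √((1 + β)/(1 − β)).
f' = 1349.2 × √(1.3550/0.6450) = 1349.2 × 1.44941 ≈ 1955.5 MHz.

1955.5 MHz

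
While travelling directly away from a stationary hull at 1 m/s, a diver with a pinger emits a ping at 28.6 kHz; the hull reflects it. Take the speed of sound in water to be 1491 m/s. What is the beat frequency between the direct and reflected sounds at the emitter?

The hull receives the sound from a moving source: f₁ = f₀ · v/(v + v_e) = 28.6 × 1491/1492 ≈ 28.5808 kHz.
On the return leg the diver with a pinger is a moving observer: f₂ = f₁ · (v − v_e)/v = 28.5808 × 1490/1491 ≈ 28.5617 kHz.
Beat against the emitted tone (with f₀ = 28600 Hz): |f₂ − f₀| = 2v_e·f₀/(v + v_e) = 2 × 1 × 28600/1492 ≈ 38.3 Hz.

38.3 Hz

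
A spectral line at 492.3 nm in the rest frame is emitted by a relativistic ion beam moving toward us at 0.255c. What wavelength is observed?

Relativistic Doppler for wavelength: λ' = λ₀ · √((1 − β)/(1 + β)).
λ' = 492.3 × √(0.7450/1.2550) = 492.3 × 0.77047 ≈ 379.3 nm.

379.3 nm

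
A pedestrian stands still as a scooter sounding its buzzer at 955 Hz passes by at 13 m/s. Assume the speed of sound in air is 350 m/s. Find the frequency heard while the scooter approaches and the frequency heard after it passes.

Approaching: f₁ = f · v/(v − v_s) = 955 × 350/337 ≈ 992 Hz.
Receding: f₂ = f · v/(v + v_s) = 955 × 350/363 ≈ 921 Hz.

992 Hz approaching; 921 Hz receding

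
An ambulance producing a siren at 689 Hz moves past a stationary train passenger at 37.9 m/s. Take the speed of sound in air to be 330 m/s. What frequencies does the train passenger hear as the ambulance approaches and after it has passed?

Approaching: f₁ = f · v/(v − v_s) = 689 × 330/292.1 ≈ 778 Hz.
Receding: f₂ = f · v/(v + v_s) = 689 × 330/367.9 ≈ 618 Hz.

778 Hz approaching; 618 Hz receding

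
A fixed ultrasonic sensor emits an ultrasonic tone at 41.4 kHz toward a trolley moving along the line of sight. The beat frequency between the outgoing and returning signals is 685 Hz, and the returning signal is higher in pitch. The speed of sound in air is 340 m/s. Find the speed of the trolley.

2.79 m/s

Double Doppler shift off a moving reflector: f₂ = f₀ · (v + u)/(v − u) (u > 0 toward emitter).
Returning signal is higher, so f₂ = f₀ + Δf = 41400 + 685 = 42085 Hz.
Rearranging, u = v · (f₂ − f₀)/(f₂ + f₀) = 340 × 685/83485 ≈ 2.79 m/s.
So the trolley is moving at 2.79 m/s toward the emitter.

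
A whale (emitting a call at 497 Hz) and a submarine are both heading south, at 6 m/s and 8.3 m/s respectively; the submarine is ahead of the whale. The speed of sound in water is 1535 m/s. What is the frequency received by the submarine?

The submarine is ahead, so the whale is moving toward it while the submarine is moving away from the whale.
Both move, so f' = f · (v − v_o)/(v − v_s).
f' = 497 × (1535 − 8.3)/(1535 − 6) = 497 × 1526.7/1529 ≈ 496 Hz.

496 Hz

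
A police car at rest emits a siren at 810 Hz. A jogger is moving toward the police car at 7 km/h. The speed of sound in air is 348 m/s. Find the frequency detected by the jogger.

815 Hz

7 km/h = 1.944 m/s.
Moving observer, stationary source: f' = f · (v + v_o)/v.
f' = 810 × (348 + 1.944)/348 = 810 × 349.94/348 ≈ 815 Hz.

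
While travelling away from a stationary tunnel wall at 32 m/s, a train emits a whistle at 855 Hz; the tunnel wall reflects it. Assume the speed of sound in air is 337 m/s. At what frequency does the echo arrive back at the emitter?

707 Hz

The tunnel wall receives the sound from a moving source: f₁ = f₀ · v/(v + v_e) = 855 × 337/369 ≈ 781 Hz.
On the return leg the train is a moving observer: f₂ = f₁ · (v − v_e)/v = 781 × 305/337 ≈ 707 Hz.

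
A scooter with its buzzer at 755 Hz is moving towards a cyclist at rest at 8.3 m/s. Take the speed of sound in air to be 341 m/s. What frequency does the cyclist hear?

Only the source moves, toward the listener, so f' = f · v/(v − v_s).
f' = 755 × 341/(341 − 8.3) = 755 × 341/332.7 ≈ 774 Hz.

774 Hz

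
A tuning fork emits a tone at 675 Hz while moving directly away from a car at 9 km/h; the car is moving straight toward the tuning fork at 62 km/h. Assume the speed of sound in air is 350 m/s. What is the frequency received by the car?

703 Hz

9 km/h = 2.5 m/s; 62 km/h = 17.22 m/s.
General Doppler shift: f' = f · (v + v_o)/(v + v_s).
f' = 675 × (350 + 17.22)/(350 + 2.5) = 675 × 367.22/352.5 ≈ 703 Hz.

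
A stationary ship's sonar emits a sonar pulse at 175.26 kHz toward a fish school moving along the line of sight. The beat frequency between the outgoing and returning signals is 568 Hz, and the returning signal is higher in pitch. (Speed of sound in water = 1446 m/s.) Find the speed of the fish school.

2.34 m/s

Double Doppler shift off a moving reflector: f₂ = f₀ · (v + u)/(v − u) (u > 0 toward emitter).
Returning signal is higher, so f₂ = f₀ + Δf = 175260 + 568 = 175828 Hz.
Rearranging, u = v · (f₂ − f₀)/(f₂ + f₀) = 1446 × 568/351088 ≈ 2.34 m/s.
So the fish school is moving at 2.34 m/s toward the emitter.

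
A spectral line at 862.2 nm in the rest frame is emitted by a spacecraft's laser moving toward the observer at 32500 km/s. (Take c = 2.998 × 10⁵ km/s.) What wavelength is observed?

773.3 nm

β = v/c = 32500/299800 = 0.1084.
Relativistic Doppler for wavelength: λ' = λ₀ · √((1 − β)/(1 + β)).
λ' = 862.2 × √(0.8916/1.1084) = 862.2 × 0.89688 ≈ 773.3 nm.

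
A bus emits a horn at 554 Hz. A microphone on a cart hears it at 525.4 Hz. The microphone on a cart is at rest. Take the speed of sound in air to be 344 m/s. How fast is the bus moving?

18.7 m/s

f' < f, so the bus is receding.
f' = f · v/(v + v_s) ⇒ v_s = v · |1 − f/f'|.
v_s = 344 × |1 − 554/525.4| = 344 × 0.05443 ≈ 18.7 m/s.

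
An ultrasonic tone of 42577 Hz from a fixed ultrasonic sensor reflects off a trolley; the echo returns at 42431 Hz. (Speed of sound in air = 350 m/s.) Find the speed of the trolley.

0.60 m/s

Double Doppler shift off a moving reflector: f₂ = f₀ · (v + u)/(v − u) (u > 0 toward emitter).
Rearranging, u = v · (f₂ − f₀)/(f₂ + f₀) = 350 × -146/85008 ≈ -0.60 m/s.
So the trolley is moving at 0.60 m/s away from the emitter.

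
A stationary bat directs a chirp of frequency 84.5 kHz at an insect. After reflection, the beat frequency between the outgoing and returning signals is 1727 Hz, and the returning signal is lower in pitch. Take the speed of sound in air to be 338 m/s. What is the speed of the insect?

3.5 m/s

Double Doppler shift off a moving reflector: f₂ = f₀ · (v + u)/(v − u) (u > 0 toward emitter).
Returning signal is lower, so f₂ = f₀ − Δf = 84500 − 1727 = 82773 Hz.
Rearranging, u = v · (f₂ − f₀)/(f₂ + f₀) = 338 × -1727/167273 ≈ -3.5 m/s.
So the insect is moving at 3.5 m/s away from the emitter.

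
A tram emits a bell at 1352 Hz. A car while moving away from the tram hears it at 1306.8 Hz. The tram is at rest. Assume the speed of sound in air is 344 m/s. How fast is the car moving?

f' = f · (v − v_o)/v ⇒ v_o = v · |f'/f − 1|.
v_o = 344 × |1306.8/1352 − 1| = 344 × 0.03343 ≈ 11.5 m/s.

11.5 m/s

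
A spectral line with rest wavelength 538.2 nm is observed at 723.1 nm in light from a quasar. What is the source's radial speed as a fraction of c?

0.287

λ'/λ₀ = 1.3436 > 1 (redshift), so the source is receding.
λ'/λ₀ = √((1 + β)/(1 − β)) for a receding source ⇒ β = (r² − 1)/(r² + 1) with r = λ'/λ₀.
β = (1.8051 − 1)/(1.8051 + 1) ≈ 0.287.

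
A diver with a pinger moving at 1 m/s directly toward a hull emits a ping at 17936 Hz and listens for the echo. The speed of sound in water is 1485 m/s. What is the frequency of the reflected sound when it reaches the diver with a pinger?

The hull receives the sound from a moving source: f₁ = f₀ · v/(v − v_e) = 17936 × 1485/1484 ≈ 17948 Hz.
On the return leg the diver with a pinger is a moving observer: f₂ = f₁ · (v + v_e)/v = 17948 × 1486/1485 ≈ 17960 Hz.

17960 Hz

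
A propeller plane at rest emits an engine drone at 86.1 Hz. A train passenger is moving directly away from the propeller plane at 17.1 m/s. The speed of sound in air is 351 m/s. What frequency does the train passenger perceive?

Moving observer, stationary source: f' = f · (v − v_o)/v.
f' = 86.1 × (351 − 17.1)/351 = 86.1 × 333.9/351 ≈ 82 Hz.

82 Hz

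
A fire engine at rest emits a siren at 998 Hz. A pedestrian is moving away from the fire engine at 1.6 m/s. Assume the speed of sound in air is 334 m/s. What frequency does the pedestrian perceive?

993 Hz

Only the observer moves, away from the source, so f' = f · (v − v_o)/v.
f' = 998 × (334 − 1.6)/334 = 998 × 332.4/334 ≈ 993 Hz.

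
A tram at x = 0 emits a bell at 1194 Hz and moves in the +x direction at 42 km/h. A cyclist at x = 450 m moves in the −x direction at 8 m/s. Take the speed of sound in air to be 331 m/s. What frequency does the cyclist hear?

42 km/h = 11.67 m/s.
The observer lies on the +x side, so the source is heading toward the observer and the observer is heading toward the source.
With source approaching and observer approaching, f' = f · (v + v_o)/(v − v_s).
f' = 1194 × (331 + 8)/(331 − 11.67) = 1194 × 339/319.33 ≈ 1268 Hz.

1268 Hz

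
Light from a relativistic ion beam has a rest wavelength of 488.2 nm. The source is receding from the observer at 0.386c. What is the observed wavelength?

Relativistic Doppler for wavelength: λ' = λ₀ · √((1 + β)/(1 − β)).
λ' = 488.2 × √(1.3860/0.6140) = 488.2 × 1.50244 ≈ 733.5 nm.

733.5 nm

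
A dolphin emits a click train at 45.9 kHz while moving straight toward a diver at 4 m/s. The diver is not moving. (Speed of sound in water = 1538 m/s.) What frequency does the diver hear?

46.0 kHz

Only the source moves, toward the listener, so f' = f · v/(v − v_s).
f' = 45.9 × 1538/(1538 − 4) = 45.9 × 1538/1534 ≈ 46.0 kHz.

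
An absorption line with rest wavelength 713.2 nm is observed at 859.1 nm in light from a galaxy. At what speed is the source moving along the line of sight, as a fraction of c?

λ'/λ₀ = 1.2046 > 1 (redshift), so the source is receding.
λ'/λ₀ = √((1 + β)/(1 − β)) for a receding source ⇒ β = (r² − 1)/(r² + 1) with r = λ'/λ₀.
β = (1.4510 − 1)/(1.4510 + 1) ≈ 0.184.

0.184c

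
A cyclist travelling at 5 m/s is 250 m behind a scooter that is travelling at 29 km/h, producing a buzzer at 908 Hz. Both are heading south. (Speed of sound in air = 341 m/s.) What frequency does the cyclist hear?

29 km/h = 8.056 m/s.
The cyclist is behind, so the scooter is moving away from it while the cyclist is moving toward the scooter.
Both move, so f' = f · (v + v_o)/(v + v_s).
f' = 908 × (341 + 5)/(341 + 8.056) = 908 × 346/349.06 ≈ 900 Hz.

900 Hz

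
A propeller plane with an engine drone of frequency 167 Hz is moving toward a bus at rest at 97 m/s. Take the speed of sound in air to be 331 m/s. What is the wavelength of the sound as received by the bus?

1.40 m

Only the source moves, toward the listener, so f' = f · v/(v − v_s).
f' = 167 × 331/(331 − 97) ≈ 236 Hz.
λ' = v/f' = 331/236.226 ≈ 1.40 m.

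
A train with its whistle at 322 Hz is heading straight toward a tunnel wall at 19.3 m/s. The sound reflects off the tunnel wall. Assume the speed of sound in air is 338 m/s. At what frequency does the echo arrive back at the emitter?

361 Hz

The tunnel wall receives the sound from a moving source: f₁ = f₀ · v/(v − v_e) = 322 × 338/318.7 ≈ 341 Hz.
On the return leg the train is a moving observer: f₂ = f₁ · (v + v_e)/v = 341 × 357.3/338 ≈ 361 Hz.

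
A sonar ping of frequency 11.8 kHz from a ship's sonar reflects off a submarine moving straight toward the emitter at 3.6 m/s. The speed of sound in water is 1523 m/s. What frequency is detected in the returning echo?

The submarine first receives the wave as a moving observer: f₁ = f₀ · (v + u)/v = 11.8 × (1523 + 3.6)/1523 ≈ 11.83 kHz.
On reflection it acts as a source moving toward the stationary detector: f₂ = f₁ · v/(v − u) = 11.83 × 1523/1519.4 ≈ 11.86 kHz.
Equivalently f₂ = f₀ · (v + u)/(v − u).

11.86 kHz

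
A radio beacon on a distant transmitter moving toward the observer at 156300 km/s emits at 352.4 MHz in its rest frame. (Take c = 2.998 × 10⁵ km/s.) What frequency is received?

628.3 MHz

β = v/c = 156300/299800 = 0.5213.
Relativistic Doppler for frequency: f' = f₀ · √((1 + β)/(1 − β)).
f' = 352.4 × √(1.5213/0.4787) = 352.4 × 1.78281 ≈ 628.3 MHz.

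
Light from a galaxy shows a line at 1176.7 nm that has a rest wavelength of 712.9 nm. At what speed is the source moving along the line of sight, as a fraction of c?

λ'/λ₀ = 1.6506 > 1 (redshift), so the source is receding.
λ'/λ₀ = √((1 + β)/(1 − β)) for a receding source ⇒ β = (r² − 1)/(r² + 1) with r = λ'/λ₀.
β = (2.7244 − 1)/(2.7244 + 1) ≈ 0.463.

0.463c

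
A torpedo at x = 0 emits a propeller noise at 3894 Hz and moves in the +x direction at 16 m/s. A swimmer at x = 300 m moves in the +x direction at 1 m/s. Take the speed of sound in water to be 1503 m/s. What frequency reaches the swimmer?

3933 Hz

The observer lies on the +x side, so the source is heading toward the observer and the observer is heading away from the source.
General Doppler shift: f' = f · (v − v_o)/(v − v_s).
f' = 3894 × (1503 − 1)/(1503 − 16) = 3894 × 1502/1487 ≈ 3933 Hz.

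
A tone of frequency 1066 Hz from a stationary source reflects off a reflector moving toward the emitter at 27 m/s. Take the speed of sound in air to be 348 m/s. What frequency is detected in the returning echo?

1245 Hz

At the reflector (a moving observer), f₁ = f₀ · (v + u)/v = 1066 × 375/348 ≈ 1149 Hz.
The reflection then acts as a moving source: f₂ = f₁ · v/(v − u) ≈ 1245 Hz.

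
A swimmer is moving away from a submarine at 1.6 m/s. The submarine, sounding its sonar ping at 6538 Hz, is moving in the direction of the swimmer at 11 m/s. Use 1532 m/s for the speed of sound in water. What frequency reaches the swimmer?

6578 Hz

General Doppler shift: f' = f · (v − v_o)/(v − v_s).
f' = 6538 × (1532 − 1.6)/(1532 − 11) = 6538 × 1530.4/1521 ≈ 6578 Hz.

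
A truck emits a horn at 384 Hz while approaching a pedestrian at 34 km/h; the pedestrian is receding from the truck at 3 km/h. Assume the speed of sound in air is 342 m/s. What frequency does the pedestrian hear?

34 km/h = 9.444 m/s; 3 km/h = 0.8333 m/s.
With source approaching and observer receding, f' = f · (v − v_o)/(v − v_s).
f' = 384 × (342 − 0.8333)/(342 − 9.444) = 384 × 341.17/332.56 ≈ 394 Hz.

394 Hz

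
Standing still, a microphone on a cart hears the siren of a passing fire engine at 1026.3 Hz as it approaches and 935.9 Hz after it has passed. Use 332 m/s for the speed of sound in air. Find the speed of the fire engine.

f₁/f₂ = (v + v_s)/(v − v_s), so v_s = v · (f₁ − f₂)/(f₁ + f₂).
v_s = 332 × (1026.3 − 935.9)/(1026.3 + 935.9) = 332 × 90.4/1962.2 ≈ 15.3 m/s.

15.3 m/s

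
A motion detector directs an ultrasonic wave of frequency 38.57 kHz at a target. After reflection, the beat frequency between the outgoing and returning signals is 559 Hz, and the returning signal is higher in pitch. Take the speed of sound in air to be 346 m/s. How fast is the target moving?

Double Doppler shift off a moving reflector: f₂ = f₀ · (v + u)/(v − u) (u > 0 toward emitter).
Returning signal is higher, so f₂ = f₀ + Δf = 38570 + 559 = 39129 Hz.
Rearranging, u = v · (f₂ − f₀)/(f₂ + f₀) = 346 × 559/77699 ≈ 2.49 m/s.
So the target is moving at 2.49 m/s toward the emitter.

2.49 m/s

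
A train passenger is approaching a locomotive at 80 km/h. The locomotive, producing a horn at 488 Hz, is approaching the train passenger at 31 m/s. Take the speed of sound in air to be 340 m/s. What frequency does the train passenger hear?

572 Hz

80 km/h = 22.22 m/s.
With source approaching and observer approaching, f' = f · (v + v_o)/(v − v_s).
f' = 488 × (340 + 22.22)/(340 − 31) = 488 × 362.22/309 ≈ 572 Hz.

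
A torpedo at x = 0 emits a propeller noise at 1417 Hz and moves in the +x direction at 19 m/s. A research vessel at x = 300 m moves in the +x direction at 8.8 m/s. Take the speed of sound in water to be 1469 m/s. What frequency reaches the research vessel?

1427 Hz

The observer lies on the +x side, so the source is heading toward the observer and the observer is heading away from the source.
Both move, so f' = f · (v − v_o)/(v − v_s).
f' = 1417 × (1469 − 8.8)/(1469 − 19) = 1417 × 1460.2/1450 ≈ 1427 Hz.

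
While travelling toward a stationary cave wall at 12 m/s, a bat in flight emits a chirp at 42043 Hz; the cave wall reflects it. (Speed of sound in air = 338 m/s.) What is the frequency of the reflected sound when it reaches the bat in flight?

45138 Hz

The cave wall receives the sound from a moving source: f₁ = f₀ · v/(v − v_e) = 42043 × 338/326 ≈ 43591 Hz.
On the return leg the bat in flight is a moving observer: f₂ = f₁ · (v + v_e)/v = 43591 × 350/338 ≈ 45138 Hz.
Equivalently f₂ = f₀ · (v + v_e)/(v − v_e).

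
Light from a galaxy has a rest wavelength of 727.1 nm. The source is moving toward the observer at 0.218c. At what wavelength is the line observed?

582.6 nm

Relativistic Doppler for wavelength: λ' = λ₀ · √((1 − β)/(1 + β)).
λ' = 727.1 × √(0.7820/1.2180) = 727.1 × 0.80127 ≈ 582.6 nm.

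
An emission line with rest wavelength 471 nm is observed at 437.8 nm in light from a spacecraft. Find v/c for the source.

λ'/λ₀ = 0.9295 < 1 (blueshift), so the source is approaching.
λ'/λ₀ = √((1 − β)/(1 + β)) for an approaching source ⇒ β = (1 − r²)/(1 + r²) with r = λ'/λ₀.
β = (1 − 0.8640)/(1 + 0.8640) ≈ 0.073.

0.073c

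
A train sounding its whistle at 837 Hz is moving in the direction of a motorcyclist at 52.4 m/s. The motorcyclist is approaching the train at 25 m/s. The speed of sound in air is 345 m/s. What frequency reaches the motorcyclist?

Both move, so f' = f · (v + v_o)/(v − v_s).
f' = 837 × (345 + 25)/(345 − 52.4) = 837 × 370/292.6 ≈ 1058 Hz.

1058 Hz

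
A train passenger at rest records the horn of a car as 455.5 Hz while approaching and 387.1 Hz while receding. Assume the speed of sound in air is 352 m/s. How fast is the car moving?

f₁/f₂ = (v + v_s)/(v − v_s), so v_s = v · (f₁ − f₂)/(f₁ + f₂).
v_s = 352 × (455.5 − 387.1)/(455.5 + 387.1) = 352 × 68.4/842.6 ≈ 29 m/s.

29 m/s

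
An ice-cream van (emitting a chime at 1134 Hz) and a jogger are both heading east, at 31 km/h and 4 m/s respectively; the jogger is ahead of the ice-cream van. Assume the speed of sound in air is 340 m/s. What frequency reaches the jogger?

1150 Hz

31 km/h = 8.611 m/s.
The jogger is ahead, so the ice-cream van is moving toward it while the jogger is moving away from the ice-cream van.
With source approaching and observer receding, f' = f · (v − v_o)/(v − v_s).
f' = 1134 × (340 − 4)/(340 − 8.611) = 1134 × 336/331.39 ≈ 1150 Hz.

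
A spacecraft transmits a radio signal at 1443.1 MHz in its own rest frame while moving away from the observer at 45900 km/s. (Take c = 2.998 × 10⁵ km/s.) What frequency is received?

β = v/c = 45900/299800 = 0.1531.
Relativistic Doppler for frequency: f' = f₀ · √((1 − β)/(1 + β)).
f' = 1443.1 × √(0.8469/1.1531) = 1443.1 × 0.85700 ≈ 1236.7 MHz.

1236.7 MHz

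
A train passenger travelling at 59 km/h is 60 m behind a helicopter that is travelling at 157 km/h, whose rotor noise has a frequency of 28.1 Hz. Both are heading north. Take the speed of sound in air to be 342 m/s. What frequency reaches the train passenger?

157 km/h = 43.61 m/s; 59 km/h = 16.39 m/s.
The train passenger is behind, so the helicopter is moving away from it while the train passenger is moving toward the helicopter.
With source receding and observer approaching, f' = f · (v + v_o)/(v + v_s).
f' = 28.1 × (342 + 16.39)/(342 + 43.61) = 28.1 × 358.39/385.61 ≈ 26.1 Hz.

26.1 Hz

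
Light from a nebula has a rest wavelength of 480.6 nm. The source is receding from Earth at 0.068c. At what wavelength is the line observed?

514.5 nm

Relativistic Doppler for wavelength: λ' = λ₀ · √((1 + β)/(1 − β)).
λ' = 480.6 × √(1.0680/0.9320) = 480.6 × 1.07048 ≈ 514.5 nm.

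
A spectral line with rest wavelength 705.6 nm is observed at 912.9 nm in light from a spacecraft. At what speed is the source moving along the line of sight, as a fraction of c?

λ'/λ₀ = 1.2938 > 1 (redshift), so the source is receding.
λ'/λ₀ = √((1 + β)/(1 − β)) for a receding source ⇒ β = (r² − 1)/(r² + 1) with r = λ'/λ₀.
β = (1.6739 − 1)/(1.6739 + 1) ≈ 0.252.

0.252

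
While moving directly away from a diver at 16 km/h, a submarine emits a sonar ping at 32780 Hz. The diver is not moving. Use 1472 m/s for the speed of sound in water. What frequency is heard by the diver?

16 km/h = 4.444 m/s.
Moving source, stationary observer: f' = f · v/(v + v_s) since the source is receding.
f' = 32780 × 1472/(1472 + 4.444) = 32780 × 1472/1476 ≈ 32681 Hz.

32681 Hz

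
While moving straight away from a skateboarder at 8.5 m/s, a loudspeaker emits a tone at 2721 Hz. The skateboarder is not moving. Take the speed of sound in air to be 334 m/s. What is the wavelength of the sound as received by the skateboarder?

Only the source moves, away from the listener, so f' = f · v/(v + v_s).
f' = 2721 × 334/(334 + 8.5) ≈ 2653 Hz.
λ' = v/f' = 334/2653.47 ≈ 12.6 cm.

12.6 cm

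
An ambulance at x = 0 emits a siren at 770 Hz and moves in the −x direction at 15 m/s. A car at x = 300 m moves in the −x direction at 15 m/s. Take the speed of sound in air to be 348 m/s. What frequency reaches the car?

770 Hz

The observer lies on the +x side, so the source is heading away from the observer and the observer is heading toward the source.
With source receding and observer approaching, f' = f · (v + v_o)/(v + v_s).
f' = 770 × (348 + 15)/(348 + 15) = 770 × 363/363 ≈ 770 Hz.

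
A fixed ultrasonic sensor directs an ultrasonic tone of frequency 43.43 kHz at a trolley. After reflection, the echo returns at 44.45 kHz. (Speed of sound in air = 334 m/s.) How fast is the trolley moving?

3.9 m/s

Double Doppler shift off a moving reflector: f₂ = f₀ · (v + u)/(v − u) (u > 0 toward emitter).
Rearranging, u = v · (f₂ − f₀)/(f₂ + f₀) = 334 × 1.02/87.88 ≈ 3.9 m/s.
So the trolley is moving at 3.9 m/s toward the emitter.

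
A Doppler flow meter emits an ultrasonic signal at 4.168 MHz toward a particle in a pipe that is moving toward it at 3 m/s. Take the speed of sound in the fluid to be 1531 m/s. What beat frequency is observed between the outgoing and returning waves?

16366 Hz

The particle in a pipe first receives the wave as a moving observer: f₁ = f₀ · (v + u)/v = 4.168 × (1531 + 3)/1531 ≈ 4.17617 MHz.
On reflection it acts as a source moving toward the stationary detector: f₂ = f₁ · v/(v − u) = 4.17617 × 1531/1528 ≈ 4.18437 MHz.
Beat frequency (with f₀ = 4168000 Hz): |f₂ − f₀| = 2u·f₀/(v − u) = 2 × 3 × 4168000/1528 ≈ 16366 Hz.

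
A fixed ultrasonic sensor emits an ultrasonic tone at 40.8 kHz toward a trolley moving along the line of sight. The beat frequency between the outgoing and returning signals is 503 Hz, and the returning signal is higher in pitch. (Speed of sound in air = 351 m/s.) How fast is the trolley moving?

2.15 m/s

Double Doppler shift off a moving reflector: f₂ = f₀ · (v + u)/(v − u) (u > 0 toward emitter).
Returning signal is higher, so f₂ = f₀ + Δf = 40800 + 503 = 41303 Hz.
Rearranging, u = v · (f₂ − f₀)/(f₂ + f₀) = 351 × 503/82103 ≈ 2.15 m/s.
So the trolley is moving at 2.15 m/s toward the emitter.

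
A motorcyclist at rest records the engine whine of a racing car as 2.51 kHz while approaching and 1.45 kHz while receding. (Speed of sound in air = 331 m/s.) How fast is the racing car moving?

89 m/s

f₁/f₂ = (v + v_s)/(v − v_s), so v_s = v · (f₁ − f₂)/(f₁ + f₂).
v_s = 331 × (2.51 − 1.45)/(2.51 + 1.45) = 331 × 1.06/3.96 ≈ 89 m/s.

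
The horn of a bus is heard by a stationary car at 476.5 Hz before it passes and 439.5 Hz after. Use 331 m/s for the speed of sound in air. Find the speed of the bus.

13.4 m/s

f₁/f₂ = (v + v_s)/(v − v_s), so v_s = v · (f₁ − f₂)/(f₁ + f₂).
v_s = 331 × (476.5 − 439.5)/(476.5 + 439.5) = 331 × 37.0/916.0 ≈ 13.4 m/s.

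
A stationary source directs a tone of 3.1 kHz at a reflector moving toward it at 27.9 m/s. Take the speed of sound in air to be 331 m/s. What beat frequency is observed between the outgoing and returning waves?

The reflector first receives the wave as a moving observer: f₁ = f₀ · (v + u)/v = 3.1 × (331 + 27.9)/331 ≈ 3.361 kHz.
On reflection it acts as a source moving toward the stationary detector: f₂ = f₁ · v/(v − u) = 3.361 × 331/303.1 ≈ 3.671 kHz.
Beat frequency (with f₀ = 3100 Hz): |f₂ − f₀| = 2u·f₀/(v − u) = 2 × 27.9 × 3100/303.1 ≈ 571 Hz.

571 Hz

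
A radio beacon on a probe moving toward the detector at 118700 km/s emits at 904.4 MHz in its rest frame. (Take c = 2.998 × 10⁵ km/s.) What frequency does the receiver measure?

β = v/c = 118700/299800 = 0.3959.
Relativistic Doppler for frequency: f' = f₀ · √((1 + β)/(1 − β)).
f' = 904.4 × √(1.3959/0.6041) = 904.4 × 1.52016 ≈ 1374.8 MHz.

1374.8 MHz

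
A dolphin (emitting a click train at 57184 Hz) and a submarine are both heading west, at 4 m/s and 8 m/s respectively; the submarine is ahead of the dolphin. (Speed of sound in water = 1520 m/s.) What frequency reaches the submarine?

The submarine is ahead, so the dolphin is moving toward it while the submarine is moving away from the dolphin.
General Doppler shift: f' = f · (v − v_o)/(v − v_s).
f' = 57184 × (1520 − 8)/(1520 − 4) = 57184 × 1512/1516 ≈ 57033 Hz.

57033 Hz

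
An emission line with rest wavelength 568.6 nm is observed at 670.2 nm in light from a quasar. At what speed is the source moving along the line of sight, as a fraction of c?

λ'/λ₀ = 1.1787 > 1 (redshift), so the source is receding.
λ'/λ₀ = √((1 + β)/(1 − β)) for a receding source ⇒ β = (r² − 1)/(r² + 1) with r = λ'/λ₀.
β = (1.3893 − 1)/(1.3893 + 1) ≈ 0.163.

0.163c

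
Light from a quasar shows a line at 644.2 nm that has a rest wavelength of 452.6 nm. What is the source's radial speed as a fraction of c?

λ'/λ₀ = 1.4233 > 1 (redshift), so the source is receding.
λ'/λ₀ = √((1 + β)/(1 − β)) for a receding source ⇒ β = (r² − 1)/(r² + 1) with r = λ'/λ₀.
β = (2.0259 − 1)/(2.0259 + 1) ≈ 0.339.

0.339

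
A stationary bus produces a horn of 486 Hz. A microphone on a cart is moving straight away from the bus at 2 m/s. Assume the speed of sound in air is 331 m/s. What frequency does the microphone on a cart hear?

483 Hz

Only the observer moves, away from the source, so f' = f · (v − v_o)/v.
f' = 486 × (331 − 2)/331 = 486 × 329/331 ≈ 483 Hz.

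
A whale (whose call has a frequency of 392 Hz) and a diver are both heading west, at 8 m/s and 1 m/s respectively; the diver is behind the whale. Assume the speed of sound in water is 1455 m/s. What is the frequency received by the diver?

390 Hz

The diver is behind, so the whale is moving away from it while the diver is moving toward the whale.
Both move, so f' = f · (v + v_o)/(v + v_s).
f' = 392 × (1455 + 1)/(1455 + 8) = 392 × 1456/1463 ≈ 390 Hz.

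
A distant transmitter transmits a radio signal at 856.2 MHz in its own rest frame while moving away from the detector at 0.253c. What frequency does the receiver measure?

661.1 MHz

Relativistic Doppler for frequency: f' = f₀ · √((1 − β)/(1 + β)).
f' = 856.2 × √(0.7470/1.2530) = 856.2 × 0.77212 ≈ 661.1 MHz.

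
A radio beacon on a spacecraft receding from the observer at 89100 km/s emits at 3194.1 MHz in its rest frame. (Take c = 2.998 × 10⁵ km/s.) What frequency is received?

2351.0 MHz

β = v/c = 89100/299800 = 0.2972.
Relativistic Doppler for frequency: f' = f₀ · √((1 − β)/(1 + β)).
f' = 3194.1 × √(0.7028/1.2972) = 3194.1 × 0.73606 ≈ 2351.0 MHz.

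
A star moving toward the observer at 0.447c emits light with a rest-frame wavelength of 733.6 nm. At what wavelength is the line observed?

453.5 nm

Relativistic Doppler for wavelength: λ' = λ₀ · √((1 − β)/(1 + β)).
λ' = 733.6 × √(0.5530/1.4470) = 733.6 × 0.61820 ≈ 453.5 nm.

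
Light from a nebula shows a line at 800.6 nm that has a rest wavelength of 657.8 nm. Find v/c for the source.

0.194c

λ'/λ₀ = 1.2171 > 1 (redshift), so the source is receding.
λ'/λ₀ = √((1 + β)/(1 − β)) for a receding source ⇒ β = (r² − 1)/(r² + 1) with r = λ'/λ₀.
β = (1.4813 − 1)/(1.4813 + 1) ≈ 0.194.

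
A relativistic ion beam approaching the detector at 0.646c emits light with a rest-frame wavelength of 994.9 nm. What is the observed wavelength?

Relativistic Doppler for wavelength: λ' = λ₀ · √((1 − β)/(1 + β)).
λ' = 994.9 × √(0.3540/1.6460) = 994.9 × 0.46375 ≈ 461.4 nm.

461.4 nm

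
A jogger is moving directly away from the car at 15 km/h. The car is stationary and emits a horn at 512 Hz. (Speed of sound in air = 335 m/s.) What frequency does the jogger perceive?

506 Hz

15 km/h = 4.167 m/s.
Only the observer moves, away from the source, so f' = f · (v − v_o)/v.
f' = 512 × (335 − 4.167)/335 = 512 × 330.83/335 ≈ 506 Hz.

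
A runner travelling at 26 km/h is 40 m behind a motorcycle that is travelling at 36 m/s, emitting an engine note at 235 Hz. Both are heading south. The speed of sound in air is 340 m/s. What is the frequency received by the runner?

26 km/h = 7.222 m/s.
The runner is behind, so the motorcycle is moving away from it while the runner is moving toward the motorcycle.
Both move, so f' = f · (v + v_o)/(v + v_s).
f' = 235 × (340 + 7.222)/(340 + 36) = 235 × 347.22/376 ≈ 217 Hz.

217 Hz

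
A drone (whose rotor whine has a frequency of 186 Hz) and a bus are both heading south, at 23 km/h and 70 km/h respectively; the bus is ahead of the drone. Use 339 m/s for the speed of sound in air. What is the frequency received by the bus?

23 km/h = 6.389 m/s; 70 km/h = 19.44 m/s.
The bus is ahead, so the drone is moving toward it while the bus is moving away from the drone.
General Doppler shift: f' = f · (v − v_o)/(v − v_s).
f' = 186 × (339 − 19.44)/(339 − 6.389) = 186 × 319.56/332.61 ≈ 179 Hz.

179 Hz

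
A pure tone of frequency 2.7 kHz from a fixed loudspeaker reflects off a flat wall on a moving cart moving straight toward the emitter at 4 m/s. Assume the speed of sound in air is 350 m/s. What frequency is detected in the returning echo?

2.76 kHz

At the flat wall on a moving cart (a moving observer), f₁ = f₀ · (v + u)/v = 2.7 × 354/350 ≈ 2.73 kHz.
The reflection then acts as a moving source: f₂ = f₁ · v/(v − u) ≈ 2.76 kHz.
Equivalently f₂ = f₀ · (v + u)/(v − u).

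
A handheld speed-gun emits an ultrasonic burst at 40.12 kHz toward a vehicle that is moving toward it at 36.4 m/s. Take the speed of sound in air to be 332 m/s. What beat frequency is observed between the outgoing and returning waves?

The vehicle first receives the wave as a moving observer: f₁ = f₀ · (v + u)/v = 40.12 × (332 + 36.4)/332 ≈ 44.52 kHz.
The reflection then acts as a moving source: f₂ = f₁ · v/(v − u) ≈ 50.00 kHz.
Equivalently f₂ = f₀ · (v + u)/(v − u).
Beat frequency (with f₀ = 40120 Hz): |f₂ − f₀| = 2u·f₀/(v − u) = 2 × 36.4 × 40120/295.6 ≈ 9881 Hz.

9881 Hz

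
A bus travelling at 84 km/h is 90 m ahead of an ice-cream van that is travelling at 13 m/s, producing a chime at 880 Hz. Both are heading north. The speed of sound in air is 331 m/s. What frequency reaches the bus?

851 Hz

84 km/h = 23.33 m/s.
The bus is ahead, so the ice-cream van is moving toward it while the bus is moving away from the ice-cream van.
General Doppler shift: f' = f · (v − v_o)/(v − v_s).
f' = 880 × (331 − 23.33)/(331 − 13) = 880 × 307.67/318 ≈ 851 Hz.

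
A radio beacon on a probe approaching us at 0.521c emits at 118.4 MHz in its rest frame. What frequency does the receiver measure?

Relativistic Doppler for frequency: f' = f₀ · √((1 + β)/(1 − β)).
f' = 118.4 × √(1.5210/0.4790) = 118.4 × 1.78196 ≈ 211.0 MHz.

211.0 MHz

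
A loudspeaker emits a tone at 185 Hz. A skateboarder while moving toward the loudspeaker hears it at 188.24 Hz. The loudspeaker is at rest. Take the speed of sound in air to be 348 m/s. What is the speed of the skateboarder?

6.1 m/s

f' = f · (v + v_o)/v ⇒ v_o = v · |f'/f − 1|.
v_o = 348 × |188.24/185 − 1| = 348 × 0.01751 ≈ 6.1 m/s.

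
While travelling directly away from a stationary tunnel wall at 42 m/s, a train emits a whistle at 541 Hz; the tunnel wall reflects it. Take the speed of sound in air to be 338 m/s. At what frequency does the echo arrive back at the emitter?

The tunnel wall receives the sound from a moving source: f₁ = f₀ · v/(v + v_e) = 541 × 338/380 ≈ 481 Hz.
On the return leg the train is a moving observer: f₂ = f₁ · (v − v_e)/v = 481 × 296/338 ≈ 421 Hz.

421 Hz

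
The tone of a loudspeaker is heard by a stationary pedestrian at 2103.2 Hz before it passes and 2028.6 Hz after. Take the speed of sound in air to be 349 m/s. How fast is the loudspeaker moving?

f₁/f₂ = (v + v_s)/(v − v_s), so v_s = v · (f₁ − f₂)/(f₁ + f₂).
v_s = 349 × (2103.2 − 2028.6)/(2103.2 + 2028.6) = 349 × 74.6/4131.8 ≈ 6.3 m/s.

6.3 m/s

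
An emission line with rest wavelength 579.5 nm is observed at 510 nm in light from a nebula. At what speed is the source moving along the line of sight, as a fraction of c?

0.127

λ'/λ₀ = 0.8801 < 1 (blueshift), so the source is approaching.
λ'/λ₀ = √((1 − β)/(1 + β)) for an approaching source ⇒ β = (1 − r²)/(1 + r²) with r = λ'/λ₀.
β = (1 − 0.7745)/(1 + 0.7745) ≈ 0.127.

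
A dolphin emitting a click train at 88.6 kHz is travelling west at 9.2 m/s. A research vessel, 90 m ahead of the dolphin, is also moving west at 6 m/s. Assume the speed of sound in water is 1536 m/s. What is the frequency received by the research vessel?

88.8 kHz

The research vessel is ahead, so the dolphin is moving toward it while the research vessel is moving away from the dolphin.
General Doppler shift: f' = f · (v − v_o)/(v − v_s).
f' = 88.6 × (1536 − 6)/(1536 − 9.2) = 88.6 × 1530/1526.8 ≈ 88.8 kHz.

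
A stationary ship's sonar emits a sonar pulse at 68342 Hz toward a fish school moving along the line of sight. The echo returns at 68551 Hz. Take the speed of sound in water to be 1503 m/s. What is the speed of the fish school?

Double Doppler shift off a moving reflector: f₂ = f₀ · (v + u)/(v − u) (u > 0 toward emitter).
Rearranging, u = v · (f₂ − f₀)/(f₂ + f₀) = 1503 × 209/136893 ≈ 2.29 m/s.
So the fish school is moving at 2.29 m/s toward the emitter.

2.29 m/s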